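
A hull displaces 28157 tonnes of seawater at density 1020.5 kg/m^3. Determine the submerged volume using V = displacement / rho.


Formula: V = mass / rho
Step 1 — convert tonnes to kg: 28157 t * 1000 = 28157000 kg
Step 2 — V = 28157000 / 1020.5 ≈ 27591 m^3 (5 s.f.)

27591 m^3


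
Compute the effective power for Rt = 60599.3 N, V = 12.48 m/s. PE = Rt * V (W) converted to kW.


Formula: PE = Rt * V / 1000 (kW)
Step 1 — PE (W) = 60599.3 * 12.48 = 756279.264 W
Step 2 — PE (kW) = 756279.264 / 1000 ≈ 756.28 kW (5 s.f.)

756.28 kW


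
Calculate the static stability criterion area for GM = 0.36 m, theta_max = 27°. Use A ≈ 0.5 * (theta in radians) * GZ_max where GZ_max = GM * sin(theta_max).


Formula: GZ_max = GM * sin(theta); Area = 0.5 * theta_rad * GZ_max
Step 1 — GZ_max = 0.36 * sin(27°) = 0.36 * 0.45399 = 0.163436 m
Step 2 — theta_rad = 27 * pi/180 = 0.471239 rad
Step 3 — Area = 0.5 * 0.471239 * 0.163436 ≈ 0.038509 m·rad (5 s.f.)

0.038509 m·rad


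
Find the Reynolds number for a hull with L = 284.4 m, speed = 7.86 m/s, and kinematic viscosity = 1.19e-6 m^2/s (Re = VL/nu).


Formula: Re = V * L / nu
Step 1 — V * L = 7.86 * 284.4 = 2235.384 m^2/s
Step 2 — Re = 2235.384 / 1.19e-6 = 1.88e+09

1.88e+09


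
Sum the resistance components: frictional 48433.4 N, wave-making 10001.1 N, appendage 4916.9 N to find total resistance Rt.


Formula: Rt = Rf + Rw + Ra
Substituting: Rt = 48433.4 + 10001.1 + 4916.9
Result: Rt = 63351.4 N

63351.4 N


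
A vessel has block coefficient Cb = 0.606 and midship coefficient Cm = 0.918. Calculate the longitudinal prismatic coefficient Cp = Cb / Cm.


Formula: Cp = Cb / Cm
Substituting: Cp = 0.606 / 0.918
Result: Cp ≈ 0.66013 (5 s.f.)

0.66013


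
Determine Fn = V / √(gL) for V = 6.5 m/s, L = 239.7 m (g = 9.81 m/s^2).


Formula: Fn = V / sqrt(g * L)
Step 1 — g * L = 9.81 * 239.7 = 2351.457
Step 2 — sqrt(g * L) = sqrt(2351.457) = 48.491824
Step 3 — Fn = 6.5 / 48.491824 ≈ 0.13404 (5 s.f.)

0.13404


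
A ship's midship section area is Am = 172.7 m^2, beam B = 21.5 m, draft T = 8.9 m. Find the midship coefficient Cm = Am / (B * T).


Formula: Cm = Am / (B * T)
Step 1 — B * T = 21.5 * 8.9 = 191.35 m^2
Step 2 — Cm = 172.7 / 191.35 ≈ 0.90253 (5 s.f.)

0.90253


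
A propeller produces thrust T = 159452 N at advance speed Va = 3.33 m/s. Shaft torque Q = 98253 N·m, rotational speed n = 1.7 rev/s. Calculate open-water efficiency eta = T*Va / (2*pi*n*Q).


Formula: eta = T * Va / (2 * pi * n * Q)
Step 1 — numerator = T * Va = 159452 * 3.33 = 530975.16
Step 2 — 2 * pi * n = 2 * pi * 1.7 = 10.681415
Step 3 — denominator = 10.681415 * 98253 = 1049481.07
Step 4 — eta = 530975.16 / 1049481.07 ≈ 0.50594 (5 s.f.)

0.50594


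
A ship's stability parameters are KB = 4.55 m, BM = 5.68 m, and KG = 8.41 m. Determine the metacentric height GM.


Formula: GM = KB + BM - KG
Step 1 — KM = KB + BM = 4.55 + 5.68 = 10.23 m
Step 2 — GM = KM - KG = 10.23 - 8.41 = 1.82 m

1.82 m


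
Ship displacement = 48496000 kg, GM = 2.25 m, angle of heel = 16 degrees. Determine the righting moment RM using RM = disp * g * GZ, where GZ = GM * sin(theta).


Formula: GZ = GM * sin(theta); RM = disp * g * GZ
Step 1 — GZ = 2.25 * sin(16°) = 2.25 * 0.275637 = 0.620183 m
Step 2 — RM = 48496000 * 9.81 * 0.620183 ≈ 295050000 N·m (5 s.f.)

295050000 N·m


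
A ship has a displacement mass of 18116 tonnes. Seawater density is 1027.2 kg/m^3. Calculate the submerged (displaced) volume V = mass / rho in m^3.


Formula: V = mass / rho
Step 1 — convert tonnes to kg: 18116 t * 1000 = 18116000 kg
Step 2 — V = 18116000 / 1027.2 ≈ 17636 m^3 (5 s.f.)

17636 m^3


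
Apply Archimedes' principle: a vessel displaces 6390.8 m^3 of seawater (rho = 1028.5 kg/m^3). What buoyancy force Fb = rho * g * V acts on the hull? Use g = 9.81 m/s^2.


Formula: Fb = rho * g * V
Substituting: Fb = 1028.5 * 9.81 * 6390.8
Intermediate: 1028.5 * 9.81 = 10089.585
Result: Fb = 10089.585 * 6390.8 ≈ 64481000 N (5 s.f.)

64481000 N


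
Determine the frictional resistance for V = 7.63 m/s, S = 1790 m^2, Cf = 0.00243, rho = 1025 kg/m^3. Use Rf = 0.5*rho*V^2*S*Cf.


Formula: Rf = 0.5 * rho * V^2 * S * Cf
Step 1 — V^2 = 7.63^2 = 58.2169
Step 2 — 0.5 * rho * V^2 = 0.5 * 1025 * 58.2169 = 29836.16125
Step 3 — Rf = 29836.16125 * 1790 * 0.00243 ≈ 129780 N (5 s.f.)

129780 N


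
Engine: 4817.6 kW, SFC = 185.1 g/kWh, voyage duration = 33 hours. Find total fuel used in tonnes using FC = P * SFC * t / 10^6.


Formula: FC (tonnes) = P * SFC * t / 1,000,000
Step 1 — P * SFC * t = 4817.6 * 185.1 * 33 = 29427346.08 g
Step 2 — FC (tonnes) = 29427346.08 / 1,000,000 ≈ 29.427 tonnes (5 s.f.)

29.427 tonnes


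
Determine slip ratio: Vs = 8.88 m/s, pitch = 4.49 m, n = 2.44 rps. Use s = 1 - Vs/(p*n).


Formula: s = 1 - Vs / (p * n)
Step 1 — p * n = 4.49 * 2.44 = 10.9556
Step 2 — Vs / (p*n) = 8.88 / 10.9556 = 0.810544 (6 d.p.)
Step 3 — s = 1 - 0.810544 = 0.189456

0.189456


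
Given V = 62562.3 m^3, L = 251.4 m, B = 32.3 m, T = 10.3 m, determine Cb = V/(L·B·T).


Formula: Cb = V / (L * B * T)
Step 1 — L * B * T = 251.4 * 32.3 * 10.3 = 83638.266 m^3
Step 2 — Cb = 62562.3 / 83638.266 ≈ 0.74801 (5 s.f.)

0.74801


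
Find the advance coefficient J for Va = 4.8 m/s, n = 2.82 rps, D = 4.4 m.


Formula: J = Va / (n * D)
Step 1 — n * D = 2.82 * 4.4 = 12.408
Step 2 — J = 4.8 / 12.408 ≈ 0.38685 (5 s.f.)

0.38685


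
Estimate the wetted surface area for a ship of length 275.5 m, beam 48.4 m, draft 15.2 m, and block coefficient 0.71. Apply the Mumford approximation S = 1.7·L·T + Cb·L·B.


Formula: S = 1.7*L*T + V/T with V = Cb*L*B*T, i.e. S = L * (1.7*T + Cb*B)
Step 1 — 1.7*T = 1.7 * 15.2 = 25.84 m
Step 2 — Cb*B = 0.71 * 48.4 = 34.364 m
Step 3 — 1.7*T + Cb*B = 25.84 + 34.364 = 60.204 m
Step 4 — S = 275.5 * 60.204 ≈ 16586 m^2 (5 s.f.)

16586 m^2


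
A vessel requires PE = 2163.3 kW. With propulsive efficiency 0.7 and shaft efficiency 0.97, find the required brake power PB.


Formula: PB = PE / (eta_D * eta_S)
Step 1 — combined efficiency = eta_D * eta_S = 0.7 * 0.97 = 0.679
Step 2 — PB = 2163.3 / 0.679 ≈ 3186.0 kW (5 s.f.)

3186.0 kW


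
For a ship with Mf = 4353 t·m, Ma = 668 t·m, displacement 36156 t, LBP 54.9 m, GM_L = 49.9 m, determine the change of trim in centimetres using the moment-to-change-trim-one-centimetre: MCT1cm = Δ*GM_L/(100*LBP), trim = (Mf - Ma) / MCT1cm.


Formula: net trimming moment = Mf - Ma; MCT1cm = Δ*GM_L/(100*LBP); trim = net moment / MCT1cm
Step 1 — net trimming moment = 4353 - 668 = 3685 t·m
Step 2 — MCT1cm = 36156 * 49.9 / (100 * 54.9) = 328.631 t·m/cm
Step 3 — trim = 3685 / 328.631 ≈ 11.213 cm (5 s.f.)

11.213 cm


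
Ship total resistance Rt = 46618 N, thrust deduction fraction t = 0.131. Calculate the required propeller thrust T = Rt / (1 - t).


Formula: T = Rt / (1 - t)
Step 1 — (1 - t) = 1 - 0.131 = 0.869
Step 2 — T = 46618 / 0.869 ≈ 53646 N (5 s.f.)

53646 N


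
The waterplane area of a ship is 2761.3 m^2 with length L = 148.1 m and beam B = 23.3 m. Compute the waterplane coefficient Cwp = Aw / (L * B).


Formula: Cwp = Aw / (L * B)
Step 1 — L * B = 148.1 * 23.3 = 3450.73 m^2
Step 2 — Cwp = 2761.3 / 3450.73 ≈ 0.80021 (5 s.f.)

0.80021


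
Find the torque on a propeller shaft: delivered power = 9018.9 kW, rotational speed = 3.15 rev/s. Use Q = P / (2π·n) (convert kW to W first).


Formula: Q = P_W / (2 * pi * n)
Step 1 — P_W = 9018.9 kW * 1000 = 9018900.0 W
Step 2 — 2 * pi * n = 2 * pi * 3.15 = 19.792034
Step 3 — Q = 9018900.0 / 19.792034 ≈ 455680 N·m (5 s.f.)

455680 N·m


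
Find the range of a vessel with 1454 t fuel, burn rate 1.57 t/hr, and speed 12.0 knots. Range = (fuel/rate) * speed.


Formula: endurance = fuel / rate; range = endurance * speed
Step 1 — endurance = 1454 / 1.57 = 926.1146 hours
Step 2 — range = 926.1146 * 12.0 ≈ 11113 nautical miles (5 s.f.)

11113 NM


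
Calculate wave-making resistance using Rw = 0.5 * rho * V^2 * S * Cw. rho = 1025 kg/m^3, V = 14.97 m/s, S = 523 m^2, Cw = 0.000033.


Formula: Rw = 0.5 * rho * V^2 * S * Cw
Step 1 — V^2 = 14.97^2 = 224.1009
Step 2 — 0.5 * rho * V^2 = 0.5 * 1025 * 224.1009 = 114851.71125
Step 3 — Rw = 114851.71125 * 523 * 0.000033 ≈ 1982.2 N (5 s.f.)

1982.2 N


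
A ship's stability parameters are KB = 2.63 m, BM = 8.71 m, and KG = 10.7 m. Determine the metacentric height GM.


Formula: GM = KB + BM - KG
Step 1 — KM = KB + BM = 2.63 + 8.71 = 11.34 m
Step 2 — GM = KM - KG = 11.34 - 10.7 = 0.64 m

0.64 m


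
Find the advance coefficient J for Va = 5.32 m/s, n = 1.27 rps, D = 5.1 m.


Formula: J = Va / (n * D)
Step 1 — n * D = 1.27 * 5.1 = 6.477
Step 2 — J = 5.32 / 6.477 ≈ 0.82137 (5 s.f.)

0.82137


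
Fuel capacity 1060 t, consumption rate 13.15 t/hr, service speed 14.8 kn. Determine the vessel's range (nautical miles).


Formula: endurance = fuel / rate; range = endurance * speed
Step 1 — endurance = 1060 / 13.15 = 80.6084 hours
Step 2 — range = 80.6084 * 14.8 ≈ 1193.0 nautical miles (5 s.f.)

1193.0 NM


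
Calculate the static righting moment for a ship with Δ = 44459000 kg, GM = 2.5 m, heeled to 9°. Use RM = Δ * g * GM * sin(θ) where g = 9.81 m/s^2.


Formula: GZ = GM * sin(theta); RM = disp * g * GZ
Step 1 — GZ = 2.5 * sin(9°) = 2.5 * 0.156434 = 0.391085 m
Step 2 — RM = 44459000 * 9.81 * 0.391085 ≈ 170570000 N·m (5 s.f.)

170570000 N·m


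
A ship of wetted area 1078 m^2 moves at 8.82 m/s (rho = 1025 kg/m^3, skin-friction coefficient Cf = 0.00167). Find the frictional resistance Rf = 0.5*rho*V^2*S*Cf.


Formula: Rf = 0.5 * rho * V^2 * S * Cf
Step 1 — V^2 = 8.82^2 = 77.7924
Step 2 — 0.5 * rho * V^2 = 0.5 * 1025 * 77.7924 = 39868.605
Step 3 — Rf = 39868.605 * 1078 * 0.00167 ≈ 71774 N (5 s.f.)

71774 N


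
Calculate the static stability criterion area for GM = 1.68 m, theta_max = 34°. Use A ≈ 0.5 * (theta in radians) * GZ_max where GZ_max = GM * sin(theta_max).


Formula: GZ_max = GM * sin(theta); Area = 0.5 * theta_rad * GZ_max
Step 1 — GZ_max = 1.68 * sin(34°) = 1.68 * 0.559193 = 0.939444 m
Step 2 — theta_rad = 34 * pi/180 = 0.593412 rad
Step 3 — Area = 0.5 * 0.593412 * 0.939444 ≈ 0.27874 m·rad (5 s.f.)

0.27874 m·rad


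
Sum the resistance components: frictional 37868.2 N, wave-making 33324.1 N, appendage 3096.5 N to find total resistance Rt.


Formula: Rt = Rf + Rw + Ra
Substituting: Rt = 37868.2 + 33324.1 + 3096.5
Result: Rt = 74288.8 N

74288.8 N


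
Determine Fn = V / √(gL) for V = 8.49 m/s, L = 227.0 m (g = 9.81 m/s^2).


Formula: Fn = V / sqrt(g * L)
Step 1 — g * L = 9.81 * 227.0 = 2226.87
Step 2 — sqrt(g * L) = sqrt(2226.87) = 47.189723
Step 3 — Fn = 8.49 / 47.189723 ≈ 0.17991 (5 s.f.)

0.17991


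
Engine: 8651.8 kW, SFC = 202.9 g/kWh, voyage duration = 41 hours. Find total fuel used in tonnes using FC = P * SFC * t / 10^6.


Formula: FC (tonnes) = P * SFC * t / 1,000,000
Step 1 — P * SFC * t = 8651.8 * 202.9 * 41 = 71973459.02 g
Step 2 — FC (tonnes) = 71973459.02 / 1,000,000 ≈ 71.973 tonnes (5 s.f.)

71.973 tonnes


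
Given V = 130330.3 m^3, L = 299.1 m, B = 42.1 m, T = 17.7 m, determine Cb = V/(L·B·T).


Formula: Cb = V / (L * B * T)
Step 1 — L * B * T = 299.1 * 42.1 * 17.7 = 222880.347 m^3
Step 2 — Cb = 130330.3 / 222880.347 ≈ 0.58475 (5 s.f.)

0.58475


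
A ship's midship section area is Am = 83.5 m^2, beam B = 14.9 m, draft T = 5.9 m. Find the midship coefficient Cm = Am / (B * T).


Formula: Cm = Am / (B * T)
Step 1 — B * T = 14.9 * 5.9 = 87.91 m^2
Step 2 — Cm = 83.5 / 87.91 ≈ 0.94984 (5 s.f.)

0.94984


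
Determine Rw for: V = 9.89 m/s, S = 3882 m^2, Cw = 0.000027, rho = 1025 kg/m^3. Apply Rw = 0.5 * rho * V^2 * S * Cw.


Formula: Rw = 0.5 * rho * V^2 * S * Cw
Step 1 — V^2 = 9.89^2 = 97.8121
Step 2 — 0.5 * rho * V^2 = 0.5 * 1025 * 97.8121 = 50128.70125
Step 3 — Rw = 50128.70125 * 3882 * 0.000027 ≈ 5254.2 N (5 s.f.)

5254.2 N


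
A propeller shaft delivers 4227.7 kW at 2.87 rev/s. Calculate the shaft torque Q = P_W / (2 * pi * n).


Formula: Q = P_W / (2 * pi * n)
Step 1 — P_W = 4227.7 kW * 1000 = 4227700.0 W
Step 2 — 2 * pi * n = 2 * pi * 2.87 = 18.032742
Step 3 — Q = 4227700.0 / 18.032742 ≈ 234450 N·m (5 s.f.)

234450 N·m


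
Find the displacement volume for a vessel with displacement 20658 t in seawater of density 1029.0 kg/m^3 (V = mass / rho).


Formula: V = mass / rho
Step 1 — convert tonnes to kg: 20658 t * 1000 = 20658000 kg
Step 2 — V = 20658000 / 1029.0 ≈ 20076 m^3 (5 s.f.)

20076 m^3


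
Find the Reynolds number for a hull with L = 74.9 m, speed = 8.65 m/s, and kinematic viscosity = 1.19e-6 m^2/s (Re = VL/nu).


Formula: Re = V * L / nu
Step 1 — V * L = 8.65 * 74.9 = 647.885 m^2/s
Step 2 — Re = 647.885 / 1.19e-6 = 5.44e+08

5.44e+08


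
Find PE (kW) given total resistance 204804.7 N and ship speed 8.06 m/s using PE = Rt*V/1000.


Formula: PE = Rt * V / 1000 (kW)
Step 1 — PE (W) = 204804.7 * 8.06 = 1650725.882 W
Step 2 — PE (kW) = 1650725.882 / 1000 ≈ 1650.7 kW (5 s.f.)

1650.7 kW


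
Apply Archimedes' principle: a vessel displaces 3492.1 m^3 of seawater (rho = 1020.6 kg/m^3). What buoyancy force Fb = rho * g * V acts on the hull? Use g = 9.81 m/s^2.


Formula: Fb = rho * g * V
Substituting: Fb = 1020.6 * 9.81 * 3492.1
Intermediate: 1020.6 * 9.81 = 10012.086
Result: Fb = 10012.086 * 3492.1 ≈ 34963000 N (5 s.f.)

34963000 N


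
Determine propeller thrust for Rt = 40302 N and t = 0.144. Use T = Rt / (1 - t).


Formula: T = Rt / (1 - t)
Step 1 — (1 - t) = 1 - 0.144 = 0.856
Step 2 — T = 40302 / 0.856 ≈ 47082 N (5 s.f.)

47082 N


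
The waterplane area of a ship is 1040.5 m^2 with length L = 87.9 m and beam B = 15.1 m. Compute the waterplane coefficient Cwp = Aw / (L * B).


Formula: Cwp = Aw / (L * B)
Step 1 — L * B = 87.9 * 15.1 = 1327.29 m^2
Step 2 — Cwp = 1040.5 / 1327.29 ≈ 0.78393 (5 s.f.)

0.78393


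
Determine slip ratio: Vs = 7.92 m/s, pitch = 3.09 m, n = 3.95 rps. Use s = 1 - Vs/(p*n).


Formula: s = 1 - Vs / (p * n)
Step 1 — p * n = 3.09 * 3.95 = 12.2055
Step 2 — Vs / (p*n) = 7.92 / 12.2055 = 0.648888 (6 d.p.)
Step 3 — s = 1 - 0.648888 = 0.351112

0.351112


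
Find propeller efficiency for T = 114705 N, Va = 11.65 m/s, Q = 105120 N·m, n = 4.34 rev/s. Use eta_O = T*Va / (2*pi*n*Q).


Formula: eta = T * Va / (2 * pi * n * Q)
Step 1 — numerator = T * Va = 114705 * 11.65 = 1336313.25
Step 2 — 2 * pi * n = 2 * pi * 4.34 = 27.269024
Step 3 — denominator = 27.269024 * 105120 = 2866519.8
Step 4 — eta = 1336313.25 / 2866519.8 ≈ 0.46618 (5 s.f.)

0.46618


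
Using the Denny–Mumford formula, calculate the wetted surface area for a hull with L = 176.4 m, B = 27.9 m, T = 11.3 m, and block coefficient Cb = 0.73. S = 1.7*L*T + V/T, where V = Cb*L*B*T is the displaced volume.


Formula: S = 1.7*L*T + V/T with V = Cb*L*B*T, i.e. S = L * (1.7*T + Cb*B)
Step 1 — 1.7*T = 1.7 * 11.3 = 19.21 m
Step 2 — Cb*B = 0.73 * 27.9 = 20.367 m
Step 3 — 1.7*T + Cb*B = 19.21 + 20.367 = 39.577 m
Step 4 — S = 176.4 * 39.577 ≈ 6981.4 m^2 (5 s.f.)

6981.4 m^2


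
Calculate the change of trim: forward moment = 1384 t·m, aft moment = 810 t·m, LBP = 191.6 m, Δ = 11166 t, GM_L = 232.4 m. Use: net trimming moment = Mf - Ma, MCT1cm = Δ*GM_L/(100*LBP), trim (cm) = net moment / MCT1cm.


Formula: net trimming moment = Mf - Ma; MCT1cm = Δ*GM_L/(100*LBP); trim = net moment / MCT1cm
Step 1 — net trimming moment = 1384 - 810 = 574 t·m
Step 2 — MCT1cm = 11166 * 232.4 / (100 * 191.6) = 135.4373 t·m/cm
Step 3 — trim = 574 / 135.4373 ≈ 4.2381 cm (5 s.f.)

4.2381 cm


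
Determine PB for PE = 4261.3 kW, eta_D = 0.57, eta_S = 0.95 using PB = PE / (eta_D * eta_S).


Formula: PB = PE / (eta_D * eta_S)
Step 1 — combined efficiency = eta_D * eta_S = 0.57 * 0.95 = 0.5415
Step 2 — PB = 4261.3 / 0.5415 ≈ 7869.4 kW (5 s.f.)

7869.4 kW


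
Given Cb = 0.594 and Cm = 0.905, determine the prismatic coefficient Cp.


Formula: Cp = Cb / Cm
Substituting: Cp = 0.594 / 0.905
Result: Cp ≈ 0.65635 (5 s.f.)

0.65635


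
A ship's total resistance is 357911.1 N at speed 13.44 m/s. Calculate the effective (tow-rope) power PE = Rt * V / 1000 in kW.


Formula: PE = Rt * V / 1000 (kW)
Step 1 — PE (W) = 357911.1 * 13.44 = 4810325.184 W
Step 2 — PE (kW) = 4810325.184 / 1000 ≈ 4810.3 kW (5 s.f.)

4810.3 kW


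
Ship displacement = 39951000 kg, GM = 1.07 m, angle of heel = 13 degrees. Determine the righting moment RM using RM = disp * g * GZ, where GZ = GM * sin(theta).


Formula: GZ = GM * sin(theta); RM = disp * g * GZ
Step 1 — GZ = 1.07 * sin(13°) = 1.07 * 0.224951 = 0.240698 m
Step 2 — RM = 39951000 * 9.81 * 0.240698 ≈ 94334000 N·m (5 s.f.)

94334000 N·m


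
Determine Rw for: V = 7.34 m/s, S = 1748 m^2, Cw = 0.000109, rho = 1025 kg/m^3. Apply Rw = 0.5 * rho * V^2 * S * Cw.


Formula: Rw = 0.5 * rho * V^2 * S * Cw
Step 1 — V^2 = 7.34^2 = 53.8756
Step 2 — 0.5 * rho * V^2 = 0.5 * 1025 * 53.8756 = 27611.245
Step 3 — Rw = 27611.245 * 1748 * 0.000109 ≈ 5260.8 N (5 s.f.)

5260.8 N


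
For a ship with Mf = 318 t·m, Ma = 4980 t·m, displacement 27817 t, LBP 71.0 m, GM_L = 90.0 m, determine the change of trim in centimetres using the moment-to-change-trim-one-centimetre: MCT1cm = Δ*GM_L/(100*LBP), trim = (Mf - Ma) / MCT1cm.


Formula: net trimming moment = Mf - Ma; MCT1cm = Δ*GM_L/(100*LBP); trim = net moment / MCT1cm
Step 1 — net trimming moment = 318 - 4980 = -4662 t·m
Step 2 — MCT1cm = 27817 * 90.0 / (100 * 71.0) = 352.6099 t·m/cm
Step 3 — trim = -4662 / 352.6099 ≈ -13.221 cm (5 s.f.)

-13.221 cm


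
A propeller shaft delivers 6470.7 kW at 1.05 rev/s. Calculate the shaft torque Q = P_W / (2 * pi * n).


Formula: Q = P_W / (2 * pi * n)
Step 1 — P_W = 6470.7 kW * 1000 = 6470700.0 W
Step 2 — 2 * pi * n = 2 * pi * 1.05 = 6.597345
Step 3 — Q = 6470700.0 / 6.597345 ≈ 980800 N·m (5 s.f.)

980800 N·m


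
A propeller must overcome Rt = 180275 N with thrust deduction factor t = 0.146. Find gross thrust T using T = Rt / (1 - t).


Formula: T = Rt / (1 - t)
Step 1 — (1 - t) = 1 - 0.146 = 0.854
Step 2 — T = 180275 / 0.854 ≈ 211090 N (5 s.f.)

211090 N


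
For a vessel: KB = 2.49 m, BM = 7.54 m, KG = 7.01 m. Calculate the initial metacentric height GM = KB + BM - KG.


Formula: GM = KB + BM - KG
Step 1 — KM = KB + BM = 2.49 + 7.54 = 10.03 m
Step 2 — GM = KM - KG = 10.03 - 7.01 = 3.02 m

3.02 m


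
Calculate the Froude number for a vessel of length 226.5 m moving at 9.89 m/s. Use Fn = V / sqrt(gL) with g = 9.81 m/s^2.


Formula: Fn = V / sqrt(g * L)
Step 1 — g * L = 9.81 * 226.5 = 2221.965
Step 2 — sqrt(g * L) = sqrt(2221.965) = 47.137724
Step 3 — Fn = 9.89 / 47.137724 ≈ 0.20981 (5 s.f.)

0.20981


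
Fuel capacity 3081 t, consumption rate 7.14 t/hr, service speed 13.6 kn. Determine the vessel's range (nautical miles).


Formula: endurance = fuel / rate; range = endurance * speed
Step 1 — endurance = 3081 / 7.14 = 431.5126 hours
Step 2 — range = 431.5126 * 13.6 ≈ 5868.6 nautical miles (5 s.f.)

5868.6 NM


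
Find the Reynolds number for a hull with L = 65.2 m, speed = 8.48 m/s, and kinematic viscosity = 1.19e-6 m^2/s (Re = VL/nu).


Formula: Re = V * L / nu
Step 1 — V * L = 8.48 * 65.2 = 552.896 m^2/s
Step 2 — Re = 552.896 / 1.19e-6 = 4.65e+08

4.65e+08


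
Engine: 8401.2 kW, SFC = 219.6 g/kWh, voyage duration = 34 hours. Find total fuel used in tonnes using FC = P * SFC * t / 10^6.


Formula: FC (tonnes) = P * SFC * t / 1,000,000
Step 1 — P * SFC * t = 8401.2 * 219.6 * 34 = 62726719.68 g
Step 2 — FC (tonnes) = 62726719.68 / 1,000,000 ≈ 62.727 tonnes (5 s.f.)

62.727 tonnes


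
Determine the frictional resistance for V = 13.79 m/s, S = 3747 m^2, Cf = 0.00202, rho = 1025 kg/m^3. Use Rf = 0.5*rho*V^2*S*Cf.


Formula: Rf = 0.5 * rho * V^2 * S * Cf
Step 1 — V^2 = 13.79^2 = 190.1641
Step 2 — 0.5 * rho * V^2 = 0.5 * 1025 * 190.1641 = 97459.10125
Step 3 — Rf = 97459.10125 * 3747 * 0.00202 ≈ 737660 N (5 s.f.)

737660 N


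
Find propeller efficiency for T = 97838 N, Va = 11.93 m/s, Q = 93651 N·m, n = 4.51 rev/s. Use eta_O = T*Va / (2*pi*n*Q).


Formula: eta = T * Va / (2 * pi * n * Q)
Step 1 — numerator = T * Va = 97838 * 11.93 = 1167207.34
Step 2 — 2 * pi * n = 2 * pi * 4.51 = 28.337166
Step 3 — denominator = 28.337166 * 93651 = 2653803.93
Step 4 — eta = 1167207.34 / 2653803.93 ≈ 0.43982 (5 s.f.)

0.43982


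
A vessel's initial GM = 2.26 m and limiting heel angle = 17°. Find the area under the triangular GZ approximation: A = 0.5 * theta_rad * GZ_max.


Formula: GZ_max = GM * sin(theta); Area = 0.5 * theta_rad * GZ_max
Step 1 — GZ_max = 2.26 * sin(17°) = 2.26 * 0.292372 = 0.660761 m
Step 2 — theta_rad = 17 * pi/180 = 0.296706 rad
Step 3 — Area = 0.5 * 0.296706 * 0.660761 ≈ 0.098026 m·rad (5 s.f.)

0.098026 m·rad


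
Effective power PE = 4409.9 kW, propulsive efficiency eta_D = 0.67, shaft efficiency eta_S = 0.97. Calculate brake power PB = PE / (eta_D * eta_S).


Formula: PB = PE / (eta_D * eta_S)
Step 1 — combined efficiency = eta_D * eta_S = 0.67 * 0.97 = 0.6499
Step 2 — PB = 4409.9 / 0.6499 ≈ 6785.5 kW (5 s.f.)

6785.5 kW


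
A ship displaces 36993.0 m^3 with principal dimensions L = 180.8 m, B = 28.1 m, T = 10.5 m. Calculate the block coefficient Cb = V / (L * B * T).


Formula: Cb = V / (L * B * T)
Step 1 — L * B * T = 180.8 * 28.1 * 10.5 = 53345.04 m^3
Step 2 — Cb = 36993.0 / 53345.04 ≈ 0.69347 (5 s.f.)

0.69347


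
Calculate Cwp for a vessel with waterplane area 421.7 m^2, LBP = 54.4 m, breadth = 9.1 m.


Formula: Cwp = Aw / (L * B)
Step 1 — L * B = 54.4 * 9.1 = 495.04 m^2
Step 2 — Cwp = 421.7 / 495.04 ≈ 0.85185 (5 s.f.)

0.85185


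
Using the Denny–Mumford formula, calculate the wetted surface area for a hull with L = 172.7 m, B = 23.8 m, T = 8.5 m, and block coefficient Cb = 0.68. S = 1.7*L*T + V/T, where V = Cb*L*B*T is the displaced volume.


Formula: S = 1.7*L*T + V/T with V = Cb*L*B*T, i.e. S = L * (1.7*T + Cb*B)
Step 1 — 1.7*T = 1.7 * 8.5 = 14.45 m
Step 2 — Cb*B = 0.68 * 23.8 = 16.184 m
Step 3 — 1.7*T + Cb*B = 14.45 + 16.184 = 30.634 m
Step 4 — S = 172.7 * 30.634 ≈ 5290.5 m^2 (5 s.f.)

5290.5 m^2


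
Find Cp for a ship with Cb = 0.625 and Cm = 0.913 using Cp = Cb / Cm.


Formula: Cp = Cb / Cm
Substituting: Cp = 0.625 / 0.913
Result: Cp ≈ 0.68456 (5 s.f.)

0.68456


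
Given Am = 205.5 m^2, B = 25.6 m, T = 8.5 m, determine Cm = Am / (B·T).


Formula: Cm = Am / (B * T)
Step 1 — B * T = 25.6 * 8.5 = 217.6 m^2
Step 2 — Cm = 205.5 / 217.6 ≈ 0.94439 (5 s.f.)

0.94439


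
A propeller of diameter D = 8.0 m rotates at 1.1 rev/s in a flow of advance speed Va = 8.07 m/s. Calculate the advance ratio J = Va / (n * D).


Formula: J = Va / (n * D)
Step 1 — n * D = 1.1 * 8.0 = 8.8
Step 2 — J = 8.07 / 8.8 ≈ 0.91705 (5 s.f.)

0.91705


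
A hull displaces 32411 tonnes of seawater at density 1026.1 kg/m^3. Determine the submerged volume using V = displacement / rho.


Formula: V = mass / rho
Step 1 — convert tonnes to kg: 32411 t * 1000 = 32411000 kg
Step 2 — V = 32411000 / 1026.1 ≈ 31587 m^3 (5 s.f.)

31587 m^3


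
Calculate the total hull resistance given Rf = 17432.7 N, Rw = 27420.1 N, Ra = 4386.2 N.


Formula: Rt = Rf + Rw + Ra
Substituting: Rt = 17432.7 + 27420.1 + 4386.2
Result: Rt = 49239.0 N

49239.0 N


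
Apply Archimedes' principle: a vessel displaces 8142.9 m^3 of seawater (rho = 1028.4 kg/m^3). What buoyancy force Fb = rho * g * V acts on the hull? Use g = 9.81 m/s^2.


Formula: Fb = rho * g * V
Substituting: Fb = 1028.4 * 9.81 * 8142.9
Intermediate: 1028.4 * 9.81 = 10088.604
Result: Fb = 10088.604 * 8142.9 ≈ 82150000 N (5 s.f.)

82150000 N


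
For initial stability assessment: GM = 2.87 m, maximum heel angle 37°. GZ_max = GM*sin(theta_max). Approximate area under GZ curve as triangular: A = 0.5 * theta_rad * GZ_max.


Formula: GZ_max = GM * sin(theta); Area = 0.5 * theta_rad * GZ_max
Step 1 — GZ_max = 2.87 * sin(37°) = 2.87 * 0.601815 = 1.727209 m
Step 2 — theta_rad = 37 * pi/180 = 0.645772 rad
Step 3 — Area = 0.5 * 0.645772 * 1.727209 ≈ 0.55769 m·rad (5 s.f.)

0.55769 m·rad


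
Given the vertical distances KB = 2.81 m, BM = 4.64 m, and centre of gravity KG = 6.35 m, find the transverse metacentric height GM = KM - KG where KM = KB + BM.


Formula: GM = KB + BM - KG
Step 1 — KM = KB + BM = 2.81 + 4.64 = 7.45 m
Step 2 — GM = KM - KG = 7.45 - 6.35 = 1.1 m

1.1 m


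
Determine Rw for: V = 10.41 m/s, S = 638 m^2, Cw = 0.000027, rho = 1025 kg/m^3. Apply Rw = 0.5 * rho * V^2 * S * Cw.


Formula: Rw = 0.5 * rho * V^2 * S * Cw
Step 1 — V^2 = 10.41^2 = 108.3681
Step 2 — 0.5 * rho * V^2 = 0.5 * 1025 * 108.3681 = 55538.65125
Step 3 — Rw = 55538.65125 * 638 * 0.000027 ≈ 956.71 N (5 s.f.)

956.71 N


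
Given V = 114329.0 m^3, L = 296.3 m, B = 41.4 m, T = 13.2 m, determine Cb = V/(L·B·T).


Formula: Cb = V / (L * B * T)
Step 1 — L * B * T = 296.3 * 41.4 * 13.2 = 161922.024 m^3
Step 2 — Cb = 114329.0 / 161922.024 ≈ 0.70607 (5 s.f.)

0.70607


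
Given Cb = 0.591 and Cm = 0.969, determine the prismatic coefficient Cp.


Formula: Cp = Cb / Cm
Substituting: Cp = 0.591 / 0.969
Result: Cp ≈ 0.60991 (5 s.f.)

0.60991


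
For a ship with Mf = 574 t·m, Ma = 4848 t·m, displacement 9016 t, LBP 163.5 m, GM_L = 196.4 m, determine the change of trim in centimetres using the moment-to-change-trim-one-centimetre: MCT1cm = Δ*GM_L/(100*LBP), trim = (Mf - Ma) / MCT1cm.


Formula: net trimming moment = Mf - Ma; MCT1cm = Δ*GM_L/(100*LBP); trim = net moment / MCT1cm
Step 1 — net trimming moment = 574 - 4848 = -4274 t·m
Step 2 — MCT1cm = 9016 * 196.4 / (100 * 163.5) = 108.3023 t·m/cm
Step 3 — trim = -4274 / 108.3023 ≈ -39.464 cm (5 s.f.)

-39.464 cm


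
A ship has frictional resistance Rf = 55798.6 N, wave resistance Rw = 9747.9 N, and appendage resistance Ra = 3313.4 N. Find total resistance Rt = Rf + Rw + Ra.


Formula: Rt = Rf + Rw + Ra
Substituting: Rt = 55798.6 + 9747.9 + 3313.4
Result: Rt = 68859.9 N

68859.9 N


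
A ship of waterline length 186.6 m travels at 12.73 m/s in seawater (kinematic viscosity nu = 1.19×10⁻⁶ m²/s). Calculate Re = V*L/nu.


Formula: Re = V * L / nu
Step 1 — V * L = 12.73 * 186.6 = 2375.418 m^2/s
Step 2 — Re = 2375.418 / 1.19e-6 = 2.00e+09

2.00e+09


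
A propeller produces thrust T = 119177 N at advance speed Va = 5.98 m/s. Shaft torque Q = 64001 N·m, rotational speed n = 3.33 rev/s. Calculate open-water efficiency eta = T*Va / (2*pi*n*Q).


Formula: eta = T * Va / (2 * pi * n * Q)
Step 1 — numerator = T * Va = 119177 * 5.98 = 712678.46
Step 2 — 2 * pi * n = 2 * pi * 3.33 = 20.923007
Step 3 — denominator = 20.923007 * 64001 = 1339093.37
Step 4 — eta = 712678.46 / 1339093.37 ≈ 0.53221 (5 s.f.)

0.53221


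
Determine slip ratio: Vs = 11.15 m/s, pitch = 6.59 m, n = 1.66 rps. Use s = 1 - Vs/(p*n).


Formula: s = 1 - Vs / (p * n)
Step 1 — p * n = 6.59 * 1.66 = 10.9394
Step 2 — Vs / (p*n) = 11.15 / 10.9394 = 1.019252 (6 d.p.)
Step 3 — s = 1 - 1.019252 = -0.019252

-0.019252


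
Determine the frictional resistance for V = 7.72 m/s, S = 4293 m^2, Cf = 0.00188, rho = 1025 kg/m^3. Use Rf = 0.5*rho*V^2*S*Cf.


Formula: Rf = 0.5 * rho * V^2 * S * Cf
Step 1 — V^2 = 7.72^2 = 59.5984
Step 2 — 0.5 * rho * V^2 = 0.5 * 1025 * 59.5984 = 30544.18
Step 3 — Rf = 30544.18 * 4293 * 0.00188 ≈ 246520 N (5 s.f.)

246520 N


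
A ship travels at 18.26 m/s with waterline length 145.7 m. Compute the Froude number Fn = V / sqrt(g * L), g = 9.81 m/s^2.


Formula: Fn = V / sqrt(g * L)
Step 1 — g * L = 9.81 * 145.7 = 1429.317
Step 2 — sqrt(g * L) = sqrt(1429.317) = 37.806309
Step 3 — Fn = 18.26 / 37.806309 ≈ 0.48299 (5 s.f.)

0.48299


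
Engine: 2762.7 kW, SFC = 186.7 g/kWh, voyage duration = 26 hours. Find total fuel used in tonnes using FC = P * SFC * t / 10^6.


Formula: FC (tonnes) = P * SFC * t / 1,000,000
Step 1 — P * SFC * t = 2762.7 * 186.7 * 26 = 13410698.34 g
Step 2 — FC (tonnes) = 13410698.34 / 1,000,000 ≈ 13.411 tonnes (5 s.f.)

13.411 tonnes


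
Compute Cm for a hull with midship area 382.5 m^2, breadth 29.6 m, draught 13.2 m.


Formula: Cm = Am / (B * T)
Step 1 — B * T = 29.6 * 13.2 = 390.72 m^2
Step 2 — Cm = 382.5 / 390.72 ≈ 0.97896 (5 s.f.)

0.97896


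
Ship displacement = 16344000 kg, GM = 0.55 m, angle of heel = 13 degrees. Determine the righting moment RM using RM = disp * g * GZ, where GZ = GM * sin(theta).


Formula: GZ = GM * sin(theta); RM = disp * g * GZ
Step 1 — GZ = 0.55 * sin(13°) = 0.55 * 0.224951 = 0.123723 m
Step 2 — RM = 16344000 * 9.81 * 0.123723 ≈ 19837000 N·m (5 s.f.)

19837000 N·m


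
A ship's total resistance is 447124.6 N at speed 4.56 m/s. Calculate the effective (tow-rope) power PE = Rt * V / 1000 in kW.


Formula: PE = Rt * V / 1000 (kW)
Step 1 — PE (W) = 447124.6 * 4.56 = 2038888.176 W
Step 2 — PE (kW) = 2038888.176 / 1000 ≈ 2038.9 kW (5 s.f.)

2038.9 kW


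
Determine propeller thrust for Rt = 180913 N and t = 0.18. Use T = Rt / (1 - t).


Formula: T = Rt / (1 - t)
Step 1 — (1 - t) = 1 - 0.18 = 0.82
Step 2 — T = 180913 / 0.82 ≈ 220630 N (5 s.f.)

220630 N


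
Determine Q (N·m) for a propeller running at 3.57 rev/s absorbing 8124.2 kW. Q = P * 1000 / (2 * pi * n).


Formula: Q = P_W / (2 * pi * n)
Step 1 — P_W = 8124.2 kW * 1000 = 8124200.0 W
Step 2 — 2 * pi * n = 2 * pi * 3.57 = 22.430972
Step 3 — Q = 8124200.0 / 22.430972 ≈ 362190 N·m (5 s.f.)

362190 N·m


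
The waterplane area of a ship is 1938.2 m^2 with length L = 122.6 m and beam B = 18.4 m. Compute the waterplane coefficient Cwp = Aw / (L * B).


Formula: Cwp = Aw / (L * B)
Step 1 — L * B = 122.6 * 18.4 = 2255.84 m^2
Step 2 — Cwp = 1938.2 / 2255.84 ≈ 0.85919 (5 s.f.)

0.85919


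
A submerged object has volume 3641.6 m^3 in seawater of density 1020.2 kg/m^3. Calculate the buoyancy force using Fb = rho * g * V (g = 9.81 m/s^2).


Formula: Fb = rho * g * V
Substituting: Fb = 1020.2 * 9.81 * 3641.6
Intermediate: 1020.2 * 9.81 = 10008.162
Result: Fb = 10008.162 * 3641.6 ≈ 36446000 N (5 s.f.)

36446000 N


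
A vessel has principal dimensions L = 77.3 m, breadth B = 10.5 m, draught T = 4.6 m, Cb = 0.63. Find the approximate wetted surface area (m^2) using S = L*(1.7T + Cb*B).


Formula: S = 1.7*L*T + V/T with V = Cb*L*B*T, i.e. S = L * (1.7*T + Cb*B)
Step 1 — 1.7*T = 1.7 * 4.6 = 7.82 m
Step 2 — Cb*B = 0.63 * 10.5 = 6.615 m
Step 3 — 1.7*T + Cb*B = 7.82 + 6.615 = 14.435 m
Step 4 — S = 77.3 * 14.435 ≈ 1115.8 m^2 (5 s.f.)

1115.8 m^2


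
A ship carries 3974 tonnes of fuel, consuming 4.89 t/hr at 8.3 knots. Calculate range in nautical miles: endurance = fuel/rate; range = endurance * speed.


Formula: endurance = fuel / rate; range = endurance * speed
Step 1 — endurance = 3974 / 4.89 = 812.6789 hours
Step 2 — range = 812.6789 * 8.3 ≈ 6745.2 nautical miles (5 s.f.)

6745.2 NM


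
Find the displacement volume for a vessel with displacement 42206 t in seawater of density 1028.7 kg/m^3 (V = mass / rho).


Formula: V = mass / rho
Step 1 — convert tonnes to kg: 42206 t * 1000 = 42206000 kg
Step 2 — V = 42206000 / 1028.7 ≈ 41028 m^3 (5 s.f.)

41028 m^3


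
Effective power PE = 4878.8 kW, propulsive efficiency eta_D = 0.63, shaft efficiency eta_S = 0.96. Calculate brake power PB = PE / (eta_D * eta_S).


Formula: PB = PE / (eta_D * eta_S)
Step 1 — combined efficiency = eta_D * eta_S = 0.63 * 0.96 = 0.6048
Step 2 — PB = 4878.8 / 0.6048 ≈ 8066.8 kW (5 s.f.)

8066.8 kW


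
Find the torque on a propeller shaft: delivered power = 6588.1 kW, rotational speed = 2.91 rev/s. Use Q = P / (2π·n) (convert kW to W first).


Formula: Q = P_W / (2 * pi * n)
Step 1 — P_W = 6588.1 kW * 1000 = 6588100.0 W
Step 2 — 2 * pi * n = 2 * pi * 2.91 = 18.284069
Step 3 — Q = 6588100.0 / 18.284069 ≈ 360320 N·m (5 s.f.)

360320 N·m


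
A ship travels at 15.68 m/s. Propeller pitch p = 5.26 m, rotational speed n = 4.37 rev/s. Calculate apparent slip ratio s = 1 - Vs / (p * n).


Formula: s = 1 - Vs / (p * n)
Step 1 — p * n = 5.26 * 4.37 = 22.9862
Step 2 — Vs / (p*n) = 15.68 / 22.9862 = 0.682148 (6 d.p.)
Step 3 — s = 1 - 0.682148 = 0.317852

0.317852


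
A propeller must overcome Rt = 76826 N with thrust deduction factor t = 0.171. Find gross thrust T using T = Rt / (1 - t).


Formula: T = Rt / (1 - t)
Step 1 — (1 - t) = 1 - 0.171 = 0.829
Step 2 — T = 76826 / 0.829 ≈ 92673 N (5 s.f.)

92673 N


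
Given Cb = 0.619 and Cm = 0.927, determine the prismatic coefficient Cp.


Formula: Cp = Cb / Cm
Substituting: Cp = 0.619 / 0.927
Result: Cp ≈ 0.66775 (5 s.f.)

0.66775


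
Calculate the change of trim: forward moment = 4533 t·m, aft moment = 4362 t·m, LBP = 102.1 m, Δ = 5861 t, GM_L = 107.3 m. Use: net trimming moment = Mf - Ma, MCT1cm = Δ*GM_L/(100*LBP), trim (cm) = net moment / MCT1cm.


Formula: net trimming moment = Mf - Ma; MCT1cm = Δ*GM_L/(100*LBP); trim = net moment / MCT1cm
Step 1 — net trimming moment = 4533 - 4362 = 171 t·m
Step 2 — MCT1cm = 5861 * 107.3 / (100 * 102.1) = 61.595 t·m/cm
Step 3 — trim = 171 / 61.595 ≈ 2.7762 cm (5 s.f.)

2.7762 cm


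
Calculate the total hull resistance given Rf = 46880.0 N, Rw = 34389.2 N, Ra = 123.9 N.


Formula: Rt = Rf + Rw + Ra
Substituting: Rt = 46880.0 + 34389.2 + 123.9
Result: Rt = 81393.1 N

81393.1 N


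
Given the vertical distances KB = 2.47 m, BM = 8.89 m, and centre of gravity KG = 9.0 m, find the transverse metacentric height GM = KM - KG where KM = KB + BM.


Formula: GM = KB + BM - KG
Step 1 — KM = KB + BM = 2.47 + 8.89 = 11.36 m
Step 2 — GM = KM - KG = 11.36 - 9.0 = 2.36 m

2.36 m


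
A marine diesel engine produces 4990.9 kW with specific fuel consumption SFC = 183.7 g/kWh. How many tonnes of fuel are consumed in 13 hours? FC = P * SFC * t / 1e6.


Formula: FC (tonnes) = P * SFC * t / 1,000,000
Step 1 — P * SFC * t = 4990.9 * 183.7 * 13 = 11918768.29 g
Step 2 — FC (tonnes) = 11918768.29 / 1,000,000 ≈ 11.919 tonnes (5 s.f.)

11.919 tonnes


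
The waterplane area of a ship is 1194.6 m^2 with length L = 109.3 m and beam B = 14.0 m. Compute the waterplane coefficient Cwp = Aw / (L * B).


Formula: Cwp = Aw / (L * B)
Step 1 — L * B = 109.3 * 14.0 = 1530.2 m^2
Step 2 — Cwp = 1194.6 / 1530.2 ≈ 0.78068 (5 s.f.)

0.78068


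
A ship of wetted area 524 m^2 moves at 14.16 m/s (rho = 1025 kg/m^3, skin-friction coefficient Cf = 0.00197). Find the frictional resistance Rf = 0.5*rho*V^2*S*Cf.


Formula: Rf = 0.5 * rho * V^2 * S * Cf
Step 1 — V^2 = 14.16^2 = 200.5056
Step 2 — 0.5 * rho * V^2 = 0.5 * 1025 * 200.5056 = 102759.12
Step 3 — Rf = 102759.12 * 524 * 0.00197 ≈ 106080 N (5 s.f.)

106080 N


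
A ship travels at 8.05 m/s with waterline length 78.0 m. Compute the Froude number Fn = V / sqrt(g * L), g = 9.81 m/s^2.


Formula: Fn = V / sqrt(g * L)
Step 1 — g * L = 9.81 * 78.0 = 765.18
Step 2 — sqrt(g * L) = sqrt(765.18) = 27.661887
Step 3 — Fn = 8.05 / 27.661887 ≈ 0.29101 (5 s.f.)

0.29101


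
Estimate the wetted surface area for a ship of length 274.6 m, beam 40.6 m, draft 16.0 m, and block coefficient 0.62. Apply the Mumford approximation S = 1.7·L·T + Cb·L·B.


Formula: S = 1.7*L*T + V/T with V = Cb*L*B*T, i.e. S = L * (1.7*T + Cb*B)
Step 1 — 1.7*T = 1.7 * 16.0 = 27.2 m
Step 2 — Cb*B = 0.62 * 40.6 = 25.172 m
Step 3 — 1.7*T + Cb*B = 27.2 + 25.172 = 52.372 m
Step 4 — S = 274.6 * 52.372 ≈ 14381 m^2 (5 s.f.)

14381 m^2


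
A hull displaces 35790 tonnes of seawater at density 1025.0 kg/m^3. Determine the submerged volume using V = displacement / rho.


Formula: V = mass / rho
Step 1 — convert tonnes to kg: 35790 t * 1000 = 35790000 kg
Step 2 — V = 35790000 / 1025.0 ≈ 34917 m^3 (5 s.f.)

34917 m^3


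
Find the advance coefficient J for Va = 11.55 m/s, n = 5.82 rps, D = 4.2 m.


Formula: J = Va / (n * D)
Step 1 — n * D = 5.82 * 4.2 = 24.444
Step 2 — J = 11.55 / 24.444 ≈ 0.47251 (5 s.f.)

0.47251


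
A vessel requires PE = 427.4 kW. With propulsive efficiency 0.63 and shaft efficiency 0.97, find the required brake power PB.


Formula: PB = PE / (eta_D * eta_S)
Step 1 — combined efficiency = eta_D * eta_S = 0.63 * 0.97 = 0.6111
Step 2 — PB = 427.4 / 0.6111 ≈ 699.39 kW (5 s.f.)

699.39 kW


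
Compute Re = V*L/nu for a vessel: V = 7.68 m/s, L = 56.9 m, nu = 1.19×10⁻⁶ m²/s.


Formula: Re = V * L / nu
Step 1 — V * L = 7.68 * 56.9 = 436.992 m^2/s
Step 2 — Re = 436.992 / 1.19e-6 = 3.67e+08

3.67e+08


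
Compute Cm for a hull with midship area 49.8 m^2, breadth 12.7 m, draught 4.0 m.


Formula: Cm = Am / (B * T)
Step 1 — B * T = 12.7 * 4.0 = 50.8 m^2
Step 2 — Cm = 49.8 / 50.8 ≈ 0.98031 (5 s.f.)

0.98031


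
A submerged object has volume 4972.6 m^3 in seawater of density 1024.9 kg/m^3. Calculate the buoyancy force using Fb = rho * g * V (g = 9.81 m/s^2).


Formula: Fb = rho * g * V
Substituting: Fb = 1024.9 * 9.81 * 4972.6
Intermediate: 1024.9 * 9.81 = 10054.269
Result: Fb = 10054.269 * 4972.6 ≈ 49996000 N (5 s.f.)

49996000 N


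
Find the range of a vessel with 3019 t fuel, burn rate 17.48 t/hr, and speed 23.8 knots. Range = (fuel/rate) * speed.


Formula: endurance = fuel / rate; range = endurance * speed
Step 1 — endurance = 3019 / 17.48 = 172.7117 hours
Step 2 — range = 172.7117 * 23.8 ≈ 4110.5 nautical miles (5 s.f.)

4110.5 NM


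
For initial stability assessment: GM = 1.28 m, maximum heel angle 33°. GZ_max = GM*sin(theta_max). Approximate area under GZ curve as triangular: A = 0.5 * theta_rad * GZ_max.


Formula: GZ_max = GM * sin(theta); Area = 0.5 * theta_rad * GZ_max
Step 1 — GZ_max = 1.28 * sin(33°) = 1.28 * 0.544639 = 0.697138 m
Step 2 — theta_rad = 33 * pi/180 = 0.575959 rad
Step 3 — Area = 0.5 * 0.575959 * 0.697138 ≈ 0.20076 m·rad (5 s.f.)

0.20076 m·rad


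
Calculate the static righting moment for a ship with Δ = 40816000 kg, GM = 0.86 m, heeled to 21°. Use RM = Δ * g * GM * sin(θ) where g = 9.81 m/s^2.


Formula: GZ = GM * sin(theta); RM = disp * g * GZ
Step 1 — GZ = 0.86 * sin(21°) = 0.86 * 0.358368 = 0.308196 m
Step 2 — RM = 40816000 * 9.81 * 0.308196 ≈ 123400000 N·m (5 s.f.)

123400000 N·m


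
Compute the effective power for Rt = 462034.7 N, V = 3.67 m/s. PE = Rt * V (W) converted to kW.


Formula: PE = Rt * V / 1000 (kW)
Step 1 — PE (W) = 462034.7 * 3.67 = 1695667.349 W
Step 2 — PE (kW) = 1695667.349 / 1000 ≈ 1695.7 kW (5 s.f.)

1695.7 kW


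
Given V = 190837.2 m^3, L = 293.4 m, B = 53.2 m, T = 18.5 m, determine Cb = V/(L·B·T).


Formula: Cb = V / (L * B * T)
Step 1 — L * B * T = 293.4 * 53.2 * 18.5 = 288764.28 m^3
Step 2 — Cb = 190837.2 / 288764.28 ≈ 0.66088 (5 s.f.)

0.66088


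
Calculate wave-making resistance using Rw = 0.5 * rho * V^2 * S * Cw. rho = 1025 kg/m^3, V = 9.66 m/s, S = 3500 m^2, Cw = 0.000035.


Formula: Rw = 0.5 * rho * V^2 * S * Cw
Step 1 — V^2 = 9.66^2 = 93.3156
Step 2 — 0.5 * rho * V^2 = 0.5 * 1025 * 93.3156 = 47824.245
Step 3 — Rw = 47824.245 * 3500 * 0.000035 ≈ 5858.5 N (5 s.f.)

5858.5 N


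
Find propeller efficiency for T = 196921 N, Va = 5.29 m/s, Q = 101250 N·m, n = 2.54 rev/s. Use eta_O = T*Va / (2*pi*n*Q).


Formula: eta = T * Va / (2 * pi * n * Q)
Step 1 — numerator = T * Va = 196921 * 5.29 = 1041712.09
Step 2 — 2 * pi * n = 2 * pi * 2.54 = 15.959291
Step 3 — denominator = 15.959291 * 101250 = 1615878.21
Step 4 — eta = 1041712.09 / 1615878.21 ≈ 0.64467 (5 s.f.)

0.64467
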